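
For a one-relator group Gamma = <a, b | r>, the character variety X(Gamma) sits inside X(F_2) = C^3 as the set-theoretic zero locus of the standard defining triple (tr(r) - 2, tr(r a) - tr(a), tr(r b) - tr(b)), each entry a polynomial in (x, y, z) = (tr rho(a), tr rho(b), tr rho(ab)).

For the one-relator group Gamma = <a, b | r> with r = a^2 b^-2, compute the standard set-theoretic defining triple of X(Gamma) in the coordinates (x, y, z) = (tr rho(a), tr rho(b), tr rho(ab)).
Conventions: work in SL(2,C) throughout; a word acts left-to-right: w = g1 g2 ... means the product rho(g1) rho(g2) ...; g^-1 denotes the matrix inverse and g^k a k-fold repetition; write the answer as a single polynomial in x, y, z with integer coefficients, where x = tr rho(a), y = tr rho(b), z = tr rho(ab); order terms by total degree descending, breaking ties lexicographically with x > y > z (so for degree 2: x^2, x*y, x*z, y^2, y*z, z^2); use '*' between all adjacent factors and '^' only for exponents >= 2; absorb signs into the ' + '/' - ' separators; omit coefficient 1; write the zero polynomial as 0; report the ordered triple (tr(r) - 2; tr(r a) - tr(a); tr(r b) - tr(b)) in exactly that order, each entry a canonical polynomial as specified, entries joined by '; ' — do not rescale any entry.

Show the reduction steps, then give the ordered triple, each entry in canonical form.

tr(a^2) = tr(a) tr(a) - tr(1) = x^2 - 2
use: tr(a^2 b) = tr(a) tr(b a) - tr(b) = x*z - y
use: tr(b^-1 a^2) = tr(a^2) tr(b) - tr(a^2 b) = x^2*y - x*z - y
tr(a^2 b^-2) = tr(b^-1 a^2) tr(b) - tr(b^-1 a^2 b) = x^2*y^2 - x*y*z - x^2 - y^2 + 2
use: tr(a^3) = tr(a) tr(a^2) - tr(a) = x^3 - 3*x
tr(a^3 b) = tr(a) tr(a b a) - tr(a b) = x^2*z - x*y - z
tr(a^3 b^-1) = tr(a^3) tr(b) - tr(a^3 b) = x^3*y - x^2*z - 2*x*y + z
tr(a^2 b^-2 a) = tr(a^3 b^-1) tr(b) - tr(a^3) = x^3*y^2 - x^2*y*z - x^3 - 2*x*y^2 + y*z + 3*x
assemble the triple (tr(r) - 2; tr(r a) - x; tr(r b) - y)

x^2*y^2 - x*y*z - x^2 - y^2; x^3*y^2 - x^2*y*z - x^3 - 2*x*y^2 + y*z + 2*x; x^2*y - x*z - 2*y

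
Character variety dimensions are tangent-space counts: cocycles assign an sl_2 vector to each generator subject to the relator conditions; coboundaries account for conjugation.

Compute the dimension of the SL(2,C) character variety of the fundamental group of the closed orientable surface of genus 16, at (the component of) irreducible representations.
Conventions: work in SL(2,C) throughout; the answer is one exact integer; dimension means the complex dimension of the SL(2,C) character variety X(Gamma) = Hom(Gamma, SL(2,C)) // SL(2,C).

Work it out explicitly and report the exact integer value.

The genus-16 surface group: 2g = 32 generators, one relator prod [a_i, b_i].
A cocycle assigns one sl_2 vector per generator subject to the relator condition d_2(z) = 0: dim of the unconstrained space is 3*2g = 96.
H^2 = coker(d_2) is dual to H^0 = 0 at irreducible rho (Poincare duality), so d_2 is onto: dim Z^1 = 93.
As always at irreducible rho, dim B^1 = 3.
dim X = dim H^1 = 93 - 3 = 90.

90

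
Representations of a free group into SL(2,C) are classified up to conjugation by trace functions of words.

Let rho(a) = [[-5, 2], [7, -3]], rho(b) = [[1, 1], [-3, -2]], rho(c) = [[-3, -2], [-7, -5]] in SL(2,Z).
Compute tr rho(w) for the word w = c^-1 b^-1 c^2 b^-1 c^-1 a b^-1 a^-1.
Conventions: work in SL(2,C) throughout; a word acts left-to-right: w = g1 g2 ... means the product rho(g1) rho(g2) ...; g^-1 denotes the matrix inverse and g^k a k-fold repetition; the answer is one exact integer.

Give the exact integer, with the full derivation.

3138

rho(c^-1) = [[-5, 2], [7, -3]]
... * rho(b^-1) = [[-2, -1], [3, 1]]  ->  [[16, 7], [-23, -10]]
... * rho(c) = [[-3, -2], [-7, -5]]  ->  [[-97, -67], [139, 96]]
... * rho(c) = [[-3, -2], [-7, -5]]  ->  [[760, 529], [-1089, -758]]
... * rho(b^-1) = [[-2, -1], [3, 1]]  ->  [[67, -231], [-96, 331]]
... * rho(c^-1) = [[-5, 2], [7, -3]]  ->  [[-1952, 827], [2797, -1185]]
... * rho(a) = [[-5, 2], [7, -3]]  ->  [[15549, -6385], [-22280, 9149]]
... * rho(b^-1) = [[-2, -1], [3, 1]]  ->  [[-50253, -21934], [72007, 31429]]
... * rho(a^-1) = [[-3, -2], [-7, -5]]  ->  [[304297, 210176], [-436024, -301159]]
tr = 304297 + -301159 = 3138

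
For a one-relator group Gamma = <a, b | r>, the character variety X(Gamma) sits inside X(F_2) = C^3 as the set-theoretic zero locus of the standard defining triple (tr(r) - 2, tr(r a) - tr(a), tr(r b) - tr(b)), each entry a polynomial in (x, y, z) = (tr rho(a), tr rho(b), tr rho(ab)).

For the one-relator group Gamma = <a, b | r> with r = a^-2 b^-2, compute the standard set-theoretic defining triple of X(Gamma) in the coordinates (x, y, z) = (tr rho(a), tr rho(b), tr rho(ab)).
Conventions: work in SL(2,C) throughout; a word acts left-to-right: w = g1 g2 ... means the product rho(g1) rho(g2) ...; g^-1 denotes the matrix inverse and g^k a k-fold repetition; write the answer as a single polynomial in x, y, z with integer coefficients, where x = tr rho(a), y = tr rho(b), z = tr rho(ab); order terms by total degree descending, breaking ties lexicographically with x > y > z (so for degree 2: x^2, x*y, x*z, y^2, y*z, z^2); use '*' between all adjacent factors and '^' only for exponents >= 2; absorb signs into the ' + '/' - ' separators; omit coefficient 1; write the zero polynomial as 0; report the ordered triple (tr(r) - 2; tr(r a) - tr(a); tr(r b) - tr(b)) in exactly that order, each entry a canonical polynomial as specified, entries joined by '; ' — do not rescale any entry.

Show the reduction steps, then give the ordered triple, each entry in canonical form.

trace(a^-1) = trace(a) = x
trace(a^-1 b) = trace(b)*trace(a) - trace(b a) = x*y - z
trace(a^-1 b^-1) = trace(a^-1)*trace(b) - trace(a^-1 b) = z
trace(b^-2 a^-1) = trace(a^-1 b^-1)*trace(b) - trace(a^-1) = y*z - x
trace(b^-2) = trace(b^-1)*trace(b) - trace(1) = y^2 - 2
trace(a^-2 b^-2) = trace(b^-2 a^-1)*trace(a) - trace(b^-2) = x*y*z - x^2 - y^2 + 2
trace(a^-2) = trace(a^-1)*trace(a) - trace(1)  (eliminate a^-1) = x^2 - 2
trace(a^-2 b) = trace(a^-1 b)*trace(a) - trace(a^-1 b a)  (eliminate a^-1) = x^2*y - x*z - y
trace(a^-2 b^-1) = trace(a^-2)*trace(b) - trace(a^-2 b)  (eliminate b^-1) = x*z - y
assemble the triple (trace(r) - 2; trace(r a) - x; trace(r b) - y)

x*y*z - x^2 - y^2; y*z - 2*x; x*z - 2*y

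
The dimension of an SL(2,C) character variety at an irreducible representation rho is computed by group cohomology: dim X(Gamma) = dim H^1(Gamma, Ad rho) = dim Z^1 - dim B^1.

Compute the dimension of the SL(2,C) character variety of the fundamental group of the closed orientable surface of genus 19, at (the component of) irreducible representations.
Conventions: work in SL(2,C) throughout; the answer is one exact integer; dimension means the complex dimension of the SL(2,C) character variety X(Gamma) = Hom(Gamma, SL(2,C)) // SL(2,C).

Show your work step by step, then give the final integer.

108

The genus-19 surface group: 2g = 38 generators, one relator prod [a_i, b_i].
A cocycle assigns one sl_2 vector per generator subject to the relator condition d_2(z) = 0: dim of the unconstrained space is 3*2g = 114.
d_2 is surjective at irreducible rho (its cokernel H^2 is dual to H^0 = 0), so dim Z^1 = 114 - 3 = 111.
As always at irreducible rho, dim B^1 = 3.
dim H^1 = 111 - 3 = 108 = dim X.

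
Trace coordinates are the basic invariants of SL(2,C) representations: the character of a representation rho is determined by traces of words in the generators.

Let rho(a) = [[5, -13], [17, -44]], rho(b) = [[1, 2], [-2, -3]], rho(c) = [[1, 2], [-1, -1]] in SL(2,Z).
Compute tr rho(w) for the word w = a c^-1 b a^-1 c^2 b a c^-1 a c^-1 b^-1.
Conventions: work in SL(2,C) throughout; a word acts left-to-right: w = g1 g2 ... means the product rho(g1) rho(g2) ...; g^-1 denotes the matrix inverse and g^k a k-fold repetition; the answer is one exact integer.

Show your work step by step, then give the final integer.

rho(a) = [[5, -13], [17, -44]]
... * rho(c^-1) = [[-1, -2], [1, 1]]  ->  [[-18, -23], [-61, -78]]
... * rho(b) = [[1, 2], [-2, -3]]  ->  [[28, 33], [95, 112]]
... * rho(a^-1) = [[-44, 13], [-17, 5]]  ->  [[-1793, 529], [-6084, 1795]]
... * rho(c) = [[1, 2], [-1, -1]]  ->  [[-2322, -4115], [-7879, -13963]]
... * rho(c) = [[1, 2], [-1, -1]]  ->  [[1793, -529], [6084, -1795]]
... * rho(b) = [[1, 2], [-2, -3]]  ->  [[2851, 5173], [9674, 17553]]
... * rho(a) = [[5, -13], [17, -44]]  ->  [[102196, -264675], [346771, -898094]]
... * rho(c^-1) = [[-1, -2], [1, 1]]  ->  [[-366871, -469067], [-1244865, -1591636]]
... * rho(a) = [[5, -13], [17, -44]]  ->  [[-9808494, 25408271], [-33282137, 86215229]]
... * rho(c^-1) = [[-1, -2], [1, 1]]  ->  [[35216765, 45025259], [119497366, 152779503]]
... * rho(b^-1) = [[-3, -2], [2, 1]]  ->  [[-15599777, -25408271], [-52933092, -86215229]]
tr = -15599777 + -86215229 = -101815006

-101815006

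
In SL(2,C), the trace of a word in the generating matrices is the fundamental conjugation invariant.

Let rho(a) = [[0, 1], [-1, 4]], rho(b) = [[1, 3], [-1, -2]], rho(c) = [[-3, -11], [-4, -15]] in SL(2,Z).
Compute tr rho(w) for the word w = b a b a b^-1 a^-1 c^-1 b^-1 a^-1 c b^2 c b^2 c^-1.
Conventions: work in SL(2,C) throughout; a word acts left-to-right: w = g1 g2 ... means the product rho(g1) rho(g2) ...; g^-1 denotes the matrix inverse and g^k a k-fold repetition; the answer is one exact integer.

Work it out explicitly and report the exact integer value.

154496183

rho(b) = [[1, 3], [-1, -2]]
... * rho(a) = [[0, 1], [-1, 4]]  ->  [[-3, 13], [2, -9]]
... * rho(b) = [[1, 3], [-1, -2]]  ->  [[-16, -35], [11, 24]]
... * rho(a) = [[0, 1], [-1, 4]]  ->  [[35, -156], [-24, 107]]
... * rho(b^-1) = [[-2, -3], [1, 1]]  ->  [[-226, -261], [155, 179]]
... * rho(a^-1) = [[4, -1], [1, 0]]  ->  [[-1165, 226], [799, -155]]
... * rho(c^-1) = [[-15, 11], [4, -3]]  ->  [[18379, -13493], [-12605, 9254]]
... * rho(b^-1) = [[-2, -3], [1, 1]]  ->  [[-50251, -68630], [34464, 47069]]
... * rho(a^-1) = [[4, -1], [1, 0]]  ->  [[-269634, 50251], [184925, -34464]]
... * rho(c) = [[-3, -11], [-4, -15]]  ->  [[607898, 2212209], [-416919, -1517215]]
... * rho(b) = [[1, 3], [-1, -2]]  ->  [[-1604311, -2600724], [1100296, 1783673]]
... * rho(b) = [[1, 3], [-1, -2]]  ->  [[996413, 388515], [-683377, -266458]]
... * rho(c) = [[-3, -11], [-4, -15]]  ->  [[-4543299, -16788268], [3115963, 11514017]]
... * rho(b) = [[1, 3], [-1, -2]]  ->  [[12244969, 19946639], [-8398054, -13680145]]
... * rho(b) = [[1, 3], [-1, -2]]  ->  [[-7701670, -3158371], [5282091, 2166128]]
... * rho(c^-1) = [[-15, 11], [4, -3]]  ->  [[102891566, -75243257], [-70566853, 51604617]]
tr = 102891566 + 51604617 = 154496183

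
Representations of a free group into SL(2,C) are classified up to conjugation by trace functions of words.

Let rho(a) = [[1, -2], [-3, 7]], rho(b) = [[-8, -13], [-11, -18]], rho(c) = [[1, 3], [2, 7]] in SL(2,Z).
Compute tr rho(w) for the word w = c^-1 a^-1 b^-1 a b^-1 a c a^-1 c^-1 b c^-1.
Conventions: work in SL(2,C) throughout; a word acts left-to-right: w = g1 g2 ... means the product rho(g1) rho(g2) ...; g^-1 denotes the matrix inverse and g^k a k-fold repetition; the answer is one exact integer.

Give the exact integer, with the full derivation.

1414863372

rho(c^-1) = [[7, -3], [-2, 1]]
... * rho(a^-1) = [[7, 2], [3, 1]]  ->  [[40, 11], [-11, -3]]
... * rho(b^-1) = [[-18, 13], [11, -8]]  ->  [[-599, 432], [165, -119]]
... * rho(a) = [[1, -2], [-3, 7]]  ->  [[-1895, 4222], [522, -1163]]
... * rho(b^-1) = [[-18, 13], [11, -8]]  ->  [[80552, -58411], [-22189, 16090]]
... * rho(a) = [[1, -2], [-3, 7]]  ->  [[255785, -569981], [-70459, 157008]]
... * rho(c) = [[1, 3], [2, 7]]  ->  [[-884177, -3222512], [243557, 887679]]
... * rho(a^-1) = [[7, 2], [3, 1]]  ->  [[-15856775, -4990866], [4367936, 1374793]]
... * rho(c^-1) = [[7, -3], [-2, 1]]  ->  [[-101015693, 42579459], [27825966, -11729015]]
... * rho(b) = [[-8, -13], [-11, -18]]  ->  [[339751495, 546773747], [-93588563, -150615288]]
... * rho(c^-1) = [[7, -3], [-2, 1]]  ->  [[1284712971, -472480738], [-353889365, 130150401]]
tr = 1284712971 + 130150401 = 1414863372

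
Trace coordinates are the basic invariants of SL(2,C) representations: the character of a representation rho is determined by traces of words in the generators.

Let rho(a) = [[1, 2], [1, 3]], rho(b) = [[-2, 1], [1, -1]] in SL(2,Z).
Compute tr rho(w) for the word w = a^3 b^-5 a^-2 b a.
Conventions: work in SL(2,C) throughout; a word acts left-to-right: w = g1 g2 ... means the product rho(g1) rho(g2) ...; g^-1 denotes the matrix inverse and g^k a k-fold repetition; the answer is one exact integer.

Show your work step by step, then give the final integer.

rho(a) = [[1, 2], [1, 3]]
... * rho(a) = [[1, 2], [1, 3]]  ->  [[3, 8], [4, 11]]
... * rho(a) = [[1, 2], [1, 3]]  ->  [[11, 30], [15, 41]]
... * rho(b^-1) = [[-1, -1], [-1, -2]]  ->  [[-41, -71], [-56, -97]]
... * rho(b^-1) = [[-1, -1], [-1, -2]]  ->  [[112, 183], [153, 250]]
... * rho(b^-1) = [[-1, -1], [-1, -2]]  ->  [[-295, -478], [-403, -653]]
... * rho(b^-1) = [[-1, -1], [-1, -2]]  ->  [[773, 1251], [1056, 1709]]
... * rho(b^-1) = [[-1, -1], [-1, -2]]  ->  [[-2024, -3275], [-2765, -4474]]
... * rho(a^-1) = [[3, -2], [-1, 1]]  ->  [[-2797, 773], [-3821, 1056]]
... * rho(a^-1) = [[3, -2], [-1, 1]]  ->  [[-9164, 6367], [-12519, 8698]]
... * rho(b) = [[-2, 1], [1, -1]]  ->  [[24695, -15531], [33736, -21217]]
... * rho(a) = [[1, 2], [1, 3]]  ->  [[9164, 2797], [12519, 3821]]
tr = 9164 + 3821 = 12985

12985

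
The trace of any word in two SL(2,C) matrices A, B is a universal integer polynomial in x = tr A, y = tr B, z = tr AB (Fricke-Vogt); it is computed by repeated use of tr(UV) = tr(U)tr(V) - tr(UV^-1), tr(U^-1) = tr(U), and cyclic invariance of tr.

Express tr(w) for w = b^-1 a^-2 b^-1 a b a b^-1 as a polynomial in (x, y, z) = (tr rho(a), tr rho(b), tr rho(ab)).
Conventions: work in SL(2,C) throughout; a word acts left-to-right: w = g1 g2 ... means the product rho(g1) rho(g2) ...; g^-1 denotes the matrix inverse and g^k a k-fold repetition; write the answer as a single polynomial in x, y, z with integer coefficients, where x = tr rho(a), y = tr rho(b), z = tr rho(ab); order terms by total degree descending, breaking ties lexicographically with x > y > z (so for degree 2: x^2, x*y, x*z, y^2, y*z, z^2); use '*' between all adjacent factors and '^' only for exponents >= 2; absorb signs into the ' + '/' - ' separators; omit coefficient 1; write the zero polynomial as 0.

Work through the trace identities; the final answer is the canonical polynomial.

x^2*y^2*z^2 - x^3*y*z - 2*x*y^3*z - x*y*z^3 + x^2*y^2 + y^4 + y^2*z^2 + 5*x*y*z - x^2 - 4*y^2 - z^2 + 2

reduce: tr(a b a) = tr(a)*tr(b a) - tr(b) = x*z - y
reduce: tr(a b a b) = tr(b a)*tr(b a) - tr(1) = z^2 - 2
tr(a b a b^-1) = tr(a b a)*tr(b) - tr(a b a b) = x*y*z - y^2 - z^2 + 2
tr(b^-1 a b a b^-1) = tr(a b a b^-1)*tr(b) - tr(a b a) = x*y^2*z - y^3 - y*z^2 - x*z + 3*y
reduce: tr(a b a^2) = tr(a)*tr(b a^2) - tr(b a) = x^2*z - x*y - z
tr(b a b) = tr(b)*tr(a b) - tr(a) = y*z - x
tr(a b a^2 b) = tr(a)*tr(b a b a) - tr(b a b) = x*z^2 - y*z - x
tr(a b^-1 a b a) = tr(a b a^2)*tr(b) - tr(a b a^2 b) = x^2*y*z - x*y^2 - x*z^2 + x
tr(a b a b a b) = tr(a b a b)*tr(a b) - tr(b a) = z^3 - 3*z
tr(a b^-1 a b a b) = tr(a b a b a)*tr(b) - tr(a b a b a b) = x*y*z^2 - y^2*z - z^3 - x*y + 3*z
tr(b^-1 a b a b^-1 a) = tr(a b^-1 a b a)*tr(b) - tr(a b^-1 a b a b) = x^2*y^2*z - x*y^3 - 2*x*y*z^2 + y^2*z + z^3 + 2*x*y - 3*z
tr(b^-1 a b a b^-1 a^-1) = tr(b^-1 a b a b^-1)*tr(a) - tr(b^-1 a b a b^-1 a) = x*y*z^2 - x^2*z - y^2*z - z^3 + x*y + 3*z
so tr(b^-1 a^-2 b^-1 a b a) = tr(b^-1 a b a b^-1 a^-1)*tr(a) - tr(b^-1 a b a b^-1) = x^2*y*z^2 - x^3*z - 2*x*y^2*z - x*z^3 + x^2*y + y^3 + y*z^2 + 4*x*z - 3*y
reduce: tr(a b a^-1 b) = tr(b a b)*tr(a) - tr(b a b a) = x*y*z - x^2 - z^2 + 2
so tr(a^-1 b^-1 a b) = tr(a b a^-1)*tr(b) - tr(a b a^-1 b) = -x*y*z + x^2 + y^2 + z^2 - 2
reduce: tr(b^-1 a^-2 b^-1 a b a b^-1) = tr(b^-1 a^-2 b^-1 a b a)*tr(b) - tr(b^-1 a^-2 b^-1 a b a b) = x^2*y^2*z^2 - x^3*y*z - 2*x*y^3*z - x*y*z^3 + x^2*y^2 + y^4 + y^2*z^2 + 5*x*y*z - x^2 - 4*y^2 - z^2 + 2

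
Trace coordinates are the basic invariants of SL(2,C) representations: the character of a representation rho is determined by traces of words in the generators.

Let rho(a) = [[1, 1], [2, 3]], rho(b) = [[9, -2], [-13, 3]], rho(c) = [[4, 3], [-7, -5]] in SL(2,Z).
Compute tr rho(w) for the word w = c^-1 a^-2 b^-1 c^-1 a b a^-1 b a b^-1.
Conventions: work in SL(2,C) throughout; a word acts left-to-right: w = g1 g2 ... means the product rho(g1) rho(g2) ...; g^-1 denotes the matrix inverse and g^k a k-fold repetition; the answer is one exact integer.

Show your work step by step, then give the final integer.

-428

rho(c^-1) = [[-5, -3], [7, 4]]
... * rho(a^-1) = [[3, -1], [-2, 1]]  ->  [[-9, 2], [13, -3]]
... * rho(a^-1) = [[3, -1], [-2, 1]]  ->  [[-31, 11], [45, -16]]
... * rho(b^-1) = [[3, 2], [13, 9]]  ->  [[50, 37], [-73, -54]]
... * rho(c^-1) = [[-5, -3], [7, 4]]  ->  [[9, -2], [-13, 3]]
... * rho(a) = [[1, 1], [2, 3]]  ->  [[5, 3], [-7, -4]]
... * rho(b) = [[9, -2], [-13, 3]]  ->  [[6, -1], [-11, 2]]
... * rho(a^-1) = [[3, -1], [-2, 1]]  ->  [[20, -7], [-37, 13]]
... * rho(b) = [[9, -2], [-13, 3]]  ->  [[271, -61], [-502, 113]]
... * rho(a) = [[1, 1], [2, 3]]  ->  [[149, 88], [-276, -163]]
... * rho(b^-1) = [[3, 2], [13, 9]]  ->  [[1591, 1090], [-2947, -2019]]
tr = 1591 + -2019 = -428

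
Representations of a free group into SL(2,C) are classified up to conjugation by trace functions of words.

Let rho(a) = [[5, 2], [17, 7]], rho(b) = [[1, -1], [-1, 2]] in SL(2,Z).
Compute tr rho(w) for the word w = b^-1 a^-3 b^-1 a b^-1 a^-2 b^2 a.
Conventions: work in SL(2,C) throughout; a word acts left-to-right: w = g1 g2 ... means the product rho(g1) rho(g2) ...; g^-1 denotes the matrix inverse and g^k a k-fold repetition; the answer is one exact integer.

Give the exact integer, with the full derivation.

-115873164

rho(b^-1) = [[2, 1], [1, 1]]
... * rho(a^-1) = [[7, -2], [-17, 5]]  ->  [[-3, 1], [-10, 3]]
... * rho(a^-1) = [[7, -2], [-17, 5]]  ->  [[-38, 11], [-121, 35]]
... * rho(a^-1) = [[7, -2], [-17, 5]]  ->  [[-453, 131], [-1442, 417]]
... * rho(b^-1) = [[2, 1], [1, 1]]  ->  [[-775, -322], [-2467, -1025]]
... * rho(a) = [[5, 2], [17, 7]]  ->  [[-9349, -3804], [-29760, -12109]]
... * rho(b^-1) = [[2, 1], [1, 1]]  ->  [[-22502, -13153], [-71629, -41869]]
... * rho(a^-1) = [[7, -2], [-17, 5]]  ->  [[66087, -20761], [210370, -66087]]
... * rho(a^-1) = [[7, -2], [-17, 5]]  ->  [[815546, -235979], [2596069, -751175]]
... * rho(b) = [[1, -1], [-1, 2]]  ->  [[1051525, -1287504], [3347244, -4098419]]
... * rho(b) = [[1, -1], [-1, 2]]  ->  [[2339029, -3626533], [7445663, -11544082]]
... * rho(a) = [[5, 2], [17, 7]]  ->  [[-49955916, -20707673], [-159021079, -65917248]]
tr = -49955916 + -65917248 = -115873164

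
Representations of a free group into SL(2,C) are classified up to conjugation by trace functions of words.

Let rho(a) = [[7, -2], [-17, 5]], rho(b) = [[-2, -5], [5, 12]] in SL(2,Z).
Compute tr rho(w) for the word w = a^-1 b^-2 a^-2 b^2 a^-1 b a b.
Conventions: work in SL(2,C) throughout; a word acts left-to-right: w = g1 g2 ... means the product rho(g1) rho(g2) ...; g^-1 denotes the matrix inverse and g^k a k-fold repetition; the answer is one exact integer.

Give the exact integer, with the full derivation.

rho(a^-1) = [[5, 2], [17, 7]]
... * rho(b^-1) = [[12, 5], [-5, -2]]  ->  [[50, 21], [169, 71]]
... * rho(b^-1) = [[12, 5], [-5, -2]]  ->  [[495, 208], [1673, 703]]
... * rho(a^-1) = [[5, 2], [17, 7]]  ->  [[6011, 2446], [20316, 8267]]
... * rho(a^-1) = [[5, 2], [17, 7]]  ->  [[71637, 29144], [242119, 98501]]
... * rho(b) = [[-2, -5], [5, 12]]  ->  [[2446, -8457], [8267, -28583]]
... * rho(b) = [[-2, -5], [5, 12]]  ->  [[-47177, -113714], [-159449, -384331]]
... * rho(a^-1) = [[5, 2], [17, 7]]  ->  [[-2169023, -890352], [-7330872, -3009215]]
... * rho(b) = [[-2, -5], [5, 12]]  ->  [[-113714, 160891], [-384331, 543780]]
... * rho(a) = [[7, -2], [-17, 5]]  ->  [[-3531145, 1031883], [-11934577, 3487562]]
... * rho(b) = [[-2, -5], [5, 12]]  ->  [[12221705, 30038321], [41306964, 101523629]]
tr = 12221705 + 101523629 = 113745334

113745334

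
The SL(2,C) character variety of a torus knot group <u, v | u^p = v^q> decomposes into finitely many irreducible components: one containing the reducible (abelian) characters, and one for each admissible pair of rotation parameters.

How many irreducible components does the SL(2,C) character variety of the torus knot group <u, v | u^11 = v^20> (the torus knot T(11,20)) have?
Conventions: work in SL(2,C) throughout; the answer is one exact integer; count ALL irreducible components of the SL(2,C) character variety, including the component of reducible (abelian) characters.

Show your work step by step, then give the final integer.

Gamma = < u, v | u^11 = v^20 > (torus knot T(11,20)); the central element u^11 = v^20 acts as +I or -I in any irreducible SL(2,C) representation.
On an irreducible component, tr(u) is locked at 2*cos(pi*alpha/11) for some alpha in 1..10, and tr(v) at 2*cos(pi*beta/20) for some beta in 1..19.
u^11 = (-1)^alpha I and v^20 = (-1)^beta I must agree, so alpha and beta have equal parity.
count pairs: odd alpha (5 choices) x odd beta (10), plus even alpha (5) x even beta (9): 5*10 + 5*9 = 95.
Total: 95 irreducible-character components + 1 reducible (abelian) component = 96.

96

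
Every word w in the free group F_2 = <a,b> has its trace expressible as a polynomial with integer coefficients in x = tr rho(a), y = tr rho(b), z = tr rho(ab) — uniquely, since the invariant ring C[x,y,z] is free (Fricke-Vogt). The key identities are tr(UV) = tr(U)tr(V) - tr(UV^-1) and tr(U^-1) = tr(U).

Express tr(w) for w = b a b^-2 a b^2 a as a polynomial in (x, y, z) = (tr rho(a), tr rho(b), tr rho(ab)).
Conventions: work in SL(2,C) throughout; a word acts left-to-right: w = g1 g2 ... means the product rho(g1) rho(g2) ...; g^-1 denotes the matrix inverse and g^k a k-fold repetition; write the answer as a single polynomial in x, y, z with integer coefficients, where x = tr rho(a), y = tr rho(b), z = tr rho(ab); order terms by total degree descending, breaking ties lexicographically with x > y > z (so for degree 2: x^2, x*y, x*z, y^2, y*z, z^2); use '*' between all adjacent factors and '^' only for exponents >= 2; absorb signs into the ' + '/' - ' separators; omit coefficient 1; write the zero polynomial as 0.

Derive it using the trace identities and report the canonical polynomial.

x*y^3*z^2 - x^2*y^2*z - y^4*z - y^2*z^3 + x^2*z + 4*y^2*z - x*y - z

so trace(a b a b) = trace(b a) trace(b a) - trace(1) = z^2 - 2
trace(a b a) = trace(a) trace(b a) - trace(b) = x*z - y
reduce: trace(b^2 a b a) = trace(b) trace(a b a b) - trace(a b a) = y*z^2 - x*z - y
trace(a b^2) = trace(b) trace(a b) - trace(a) = y*z - x
trace(b^2 a b) = trace(b) trace(a b^2) - trace(a b) = y^2*z - x*y - z
trace(a b^2 a b a) = trace(a) trace(b^2 a b a) - trace(b^2 a b) = x*y*z^2 - x^2*z - y^2*z + z
trace(a b a b a b) = trace(b a b a) trace(b a) - trace(a b) = z^3 - 3*z
reduce: trace(a b a b a) = trace(a) trace(b a b a) - trace(b a b) = x*z^2 - y*z - x
trace(a b^2 a b a b) = trace(b) trace(a b a b a b) - trace(a b a b a) = y*z^3 - x*z^2 - 2*y*z + x
trace(b^-1 a b^2 a b a) = trace(a b^2 a b a) trace(b) - trace(a b^2 a b a b) = x*y^2*z^2 - x^2*y*z - y^3*z - y*z^3 + x*z^2 + 3*y*z - x
trace(b a b^-2 a b^2 a) = trace(b^-1 a b^2 a b a) trace(b) - trace(b^-1 a b^2 a b a b) = x*y^3*z^2 - x^2*y^2*z - y^4*z - y^2*z^3 + x^2*z + 4*y^2*z - x*y - z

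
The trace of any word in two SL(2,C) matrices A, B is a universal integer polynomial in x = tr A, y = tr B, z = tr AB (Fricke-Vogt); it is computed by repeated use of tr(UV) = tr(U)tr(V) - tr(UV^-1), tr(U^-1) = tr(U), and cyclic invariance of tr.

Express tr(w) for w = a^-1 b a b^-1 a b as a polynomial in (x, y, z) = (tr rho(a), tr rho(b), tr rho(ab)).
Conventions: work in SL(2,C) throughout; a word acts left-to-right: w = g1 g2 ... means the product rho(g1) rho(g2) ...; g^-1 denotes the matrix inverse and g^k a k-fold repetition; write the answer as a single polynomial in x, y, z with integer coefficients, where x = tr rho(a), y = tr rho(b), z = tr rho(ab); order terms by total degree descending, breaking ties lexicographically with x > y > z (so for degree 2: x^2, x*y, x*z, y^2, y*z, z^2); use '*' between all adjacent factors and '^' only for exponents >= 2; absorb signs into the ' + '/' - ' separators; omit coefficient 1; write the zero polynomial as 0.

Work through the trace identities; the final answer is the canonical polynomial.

x^2*y^2*z - x^3*y - x*y^3 - 2*x*y*z^2 + x^2*z + y^2*z + z^3 + 4*x*y - 3*z

trace(a^2 b) = trace(a) trace(b a) - trace(b) = x*z - y
trace(a^2) = trace(a) trace(a) - trace(1) = x^2 - 2
so trace(b a^2 b) = trace(b) trace(a^2 b) - trace(a^2) = x*y*z - x^2 - y^2 + 2
trace(b a b a) = trace(a b) trace(a b) - trace(1)   [split at repeated a] = z^2 - 2
so trace(b a b) = trace(b) trace(a b) - trace(a) = y*z - x
trace(b a^2 b a) = trace(a) trace(b a b a) - trace(b a b) = x*z^2 - y*z - x
so trace(a b a^-1 b a) = trace(b a^2 b) trace(a) - trace(b a^2 b a) = x^2*y*z - x^3 - x*y^2 - x*z^2 + y*z + 3*x
trace(b a b a b) = trace(b) trace(a b a b) - trace(a b a) = y*z^2 - x*z - y
trace(b a b a b a) = trace(a b) trace(a b a b) - trace(a^-1 b^-1)   [split at repeated a] = z^3 - 3*z
trace(a b a^-1 b a b) = trace(b a b a b) trace(a) - trace(b a b a b a) = x*y*z^2 - x^2*z - z^3 - x*y + 3*z
so trace(a^-1 b a b^-1 a b) = trace(a b a^-1 b a) trace(b) - trace(a b a^-1 b a b) = x^2*y^2*z - x^3*y - x*y^3 - 2*x*y*z^2 + x^2*z + y^2*z + z^3 + 4*x*y - 3*z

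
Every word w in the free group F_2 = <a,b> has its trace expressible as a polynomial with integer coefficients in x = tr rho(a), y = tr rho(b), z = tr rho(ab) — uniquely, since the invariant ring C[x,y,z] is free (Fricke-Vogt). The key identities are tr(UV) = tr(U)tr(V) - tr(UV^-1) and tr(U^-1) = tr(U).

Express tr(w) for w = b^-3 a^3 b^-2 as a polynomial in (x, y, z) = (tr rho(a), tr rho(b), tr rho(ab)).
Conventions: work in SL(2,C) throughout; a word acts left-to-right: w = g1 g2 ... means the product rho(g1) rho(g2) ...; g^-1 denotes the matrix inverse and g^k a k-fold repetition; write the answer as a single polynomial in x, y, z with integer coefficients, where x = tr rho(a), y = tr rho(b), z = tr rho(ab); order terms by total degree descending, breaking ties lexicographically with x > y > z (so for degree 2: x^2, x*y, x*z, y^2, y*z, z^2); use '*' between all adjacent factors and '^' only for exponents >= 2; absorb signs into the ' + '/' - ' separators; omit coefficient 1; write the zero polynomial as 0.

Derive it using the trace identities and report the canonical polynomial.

x^3*y^5 - x^2*y^4*z - 4*x^3*y^3 - 2*x*y^5 + 3*x^2*y^2*z + y^4*z + 3*x^3*y + 9*x*y^3 - x^2*z - 3*y^2*z - 8*x*y + z

tr(a^2) = tr(a)*tr(a) - tr(1)  (reduce the a square) = x^2 - 2
use: tr(a^3) = tr(a)*tr(a^2) - tr(a)  (reduce the a square) = x^3 - 3*x
use: tr(a b a) = tr(a)*tr(b a) - tr(b)  (reduce the a square) = x*z - y
use: tr(a^3 b) = tr(a)*tr(a b a) - tr(a b)  (reduce the a square) = x^2*z - x*y - z
use: tr(a^3 b^-1) = tr(a^3)*tr(b) - tr(a^3 b)  (eliminate b^-1) = x^3*y - x^2*z - 2*x*y + z
use: tr(a^3 b^-2) = tr(a^3 b^-1)*tr(b) - tr(a^3)  (eliminate b^-1) = x^3*y^2 - x^2*y*z - x^3 - 2*x*y^2 + y*z + 3*x
use: tr(b^-2 a^3 b^-1) = tr(a^3 b^-2)*tr(b) - tr(a^3 b^-1)  (eliminate b^-1) = x^3*y^3 - x^2*y^2*z - 2*x^3*y - 2*x*y^3 + x^2*z + y^2*z + 5*x*y - z
apply: tr(b^-2 a^3 b^-2) = tr(b^-2 a^3 b^-1)*tr(b) - tr(b^-2 a^3)  (eliminate b^-1) = x^3*y^4 - x^2*y^3*z - 3*x^3*y^2 - 2*x*y^4 + 2*x^2*y*z + y^3*z + x^3 + 7*x*y^2 - 2*y*z - 3*x
apply: tr(b^-3 a^3 b^-2) = tr(b^-2 a^3 b^-2)*tr(b) - tr(b^-2 a^3 b^-1)  (eliminate b^-1) = x^3*y^5 - x^2*y^4*z - 4*x^3*y^3 - 2*x*y^5 + 3*x^2*y^2*z + y^4*z + 3*x^3*y + 9*x*y^3 - x^2*z - 3*y^2*z - 8*x*y + z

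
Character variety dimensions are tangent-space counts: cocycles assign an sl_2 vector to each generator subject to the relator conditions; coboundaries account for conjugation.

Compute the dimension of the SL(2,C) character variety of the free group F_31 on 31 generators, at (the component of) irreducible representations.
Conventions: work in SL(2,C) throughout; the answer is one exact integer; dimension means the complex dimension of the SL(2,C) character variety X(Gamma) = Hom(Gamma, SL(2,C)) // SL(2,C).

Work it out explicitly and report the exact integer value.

Here Gamma is free of rank 31 — no relator constrains a cocycle.
A cocycle picks one sl_2 vector per generator freely, giving dim Z^1 = 3*31 = 93.
dim B^1 = 3: the coboundary map is injective because an irreducible image has centralizer 0 in sl_2.
Therefore dim X = 93 - 3 = 90.

90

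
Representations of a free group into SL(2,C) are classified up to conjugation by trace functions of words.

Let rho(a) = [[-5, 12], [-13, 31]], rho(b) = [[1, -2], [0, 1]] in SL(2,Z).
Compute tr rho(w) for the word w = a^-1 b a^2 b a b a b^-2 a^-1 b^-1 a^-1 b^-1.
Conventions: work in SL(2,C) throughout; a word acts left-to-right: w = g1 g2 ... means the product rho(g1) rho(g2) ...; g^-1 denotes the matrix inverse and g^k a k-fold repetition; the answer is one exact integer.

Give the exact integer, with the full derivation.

rho(a^-1) = [[31, -12], [13, -5]]
... * rho(b) = [[1, -2], [0, 1]]  ->  [[31, -74], [13, -31]]
... * rho(a) = [[-5, 12], [-13, 31]]  ->  [[807, -1922], [338, -805]]
... * rho(a) = [[-5, 12], [-13, 31]]  ->  [[20951, -49898], [8775, -20899]]
... * rho(b) = [[1, -2], [0, 1]]  ->  [[20951, -91800], [8775, -38449]]
... * rho(a) = [[-5, 12], [-13, 31]]  ->  [[1088645, -2594388], [455962, -1086619]]
... * rho(b) = [[1, -2], [0, 1]]  ->  [[1088645, -4771678], [455962, -1998543]]
... * rho(a) = [[-5, 12], [-13, 31]]  ->  [[56588589, -134858278], [23701249, -56483289]]
... * rho(b^-1) = [[1, 2], [0, 1]]  ->  [[56588589, -21681100], [23701249, -9080791]]
... * rho(b^-1) = [[1, 2], [0, 1]]  ->  [[56588589, 91496078], [23701249, 38321707]]
... * rho(a^-1) = [[31, -12], [13, -5]]  ->  [[2943695273, -1136543458], [1232920910, -476023523]]
... * rho(b^-1) = [[1, 2], [0, 1]]  ->  [[2943695273, 4750847088], [1232920910, 1989818297]]
... * rho(a^-1) = [[31, -12], [13, -5]]  ->  [[153015565607, -59078578716], [64088186071, -24744142405]]
... * rho(b^-1) = [[1, 2], [0, 1]]  ->  [[153015565607, 246952552498], [64088186071, 103432229737]]
tr = 153015565607 + 103432229737 = 256447795344

256447795344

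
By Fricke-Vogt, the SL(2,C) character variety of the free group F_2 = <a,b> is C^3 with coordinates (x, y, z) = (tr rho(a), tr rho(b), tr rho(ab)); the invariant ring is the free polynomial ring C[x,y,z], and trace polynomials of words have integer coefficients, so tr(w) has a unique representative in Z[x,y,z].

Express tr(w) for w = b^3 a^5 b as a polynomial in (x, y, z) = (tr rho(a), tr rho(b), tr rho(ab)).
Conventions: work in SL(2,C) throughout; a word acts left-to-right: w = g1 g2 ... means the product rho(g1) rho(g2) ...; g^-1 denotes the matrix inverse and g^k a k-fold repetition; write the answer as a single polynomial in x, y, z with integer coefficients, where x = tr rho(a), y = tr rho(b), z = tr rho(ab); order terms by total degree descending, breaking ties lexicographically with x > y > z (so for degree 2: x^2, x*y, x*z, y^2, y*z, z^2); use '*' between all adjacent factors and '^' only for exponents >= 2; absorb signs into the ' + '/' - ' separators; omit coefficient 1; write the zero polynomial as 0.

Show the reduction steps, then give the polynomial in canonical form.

trace(b^2 a) = trace(b)*trace(a b) - trace(a)   [square of b] = y*z - x
trace(b^2) = trace(b)*trace(b) - trace(1)   [square of b] = y^2 - 2
next, trace(a^2 b^2) = trace(a)*trace(b^2 a) - trace(b^2)   [square of a] = x*y*z - x^2 - y^2 + 2
next, trace(a^2 b) = trace(a)*trace(b a) - trace(b)   [square of a] = x*z - y
next, trace(a b^3 a) = trace(b)*trace(a^2 b^2) - trace(a^2 b)   [square of b] = x*y^2*z - x^2*y - y^3 - x*z + 3*y
trace(a b^3) = trace(b)*trace(b a b) - trace(b a)   [square of b] = y^2*z - x*y - z
and trace(a b^3 a^2) = trace(a)*trace(a b^3 a) - trace(a b^3)   [square of a] = x^2*y^2*z - x^3*y - x*y^3 - x^2*z - y^2*z + 4*x*y + z
trace(b^2 a^4 b) = trace(a)*trace(a b^3 a^2) - trace(a b^3 a)   [square of a] = x^3*y^2*z - x^4*y - x^2*y^3 - x^3*z - 2*x*y^2*z + 5*x^2*y + y^3 + 2*x*z - 3*y
next, trace(a b^2 a^2) = trace(a)*trace(a b^2 a) - trace(a b^2)   [square of a] = x^2*y*z - x^3 - x*y^2 - y*z + 3*x
trace(b^2 a^4) = trace(a)*trace(a b^2 a^2) - trace(a b^2 a)   [square of a] = x^3*y*z - x^4 - x^2*y^2 - 2*x*y*z + 4*x^2 + y^2 - 2
and trace(b^4 a^4) = trace(b)*trace(b^2 a^4 b) - trace(b^2 a^4)   [square of b] = x^3*y^3*z - x^4*y^2 - x^2*y^4 - 2*x^3*y*z - 2*x*y^3*z + x^4 + 6*x^2*y^2 + y^4 + 4*x*y*z - 4*x^2 - 4*y^2 + 2
and trace(b^4 a^3) = trace(b)*trace(a^3 b^3) - trace(a^3 b^2)   [square of b] = x^2*y^3*z - x^3*y^2 - x*y^4 - 2*x^2*y*z - y^3*z + x^3 + 5*x*y^2 + 2*y*z - 3*x
trace(b^3 a^5 b) = trace(a)*trace(b^4 a^4) - trace(b^4 a^3)   [square of a] = x^4*y^3*z - x^5*y^2 - x^3*y^4 - 2*x^4*y*z - 3*x^2*y^3*z + x^5 + 7*x^3*y^2 + 2*x*y^4 + 6*x^2*y*z + y^3*z - 5*x^3 - 9*x*y^2 - 2*y*z + 5*x

x^4*y^3*z - x^5*y^2 - x^3*y^4 - 2*x^4*y*z - 3*x^2*y^3*z + x^5 + 7*x^3*y^2 + 2*x*y^4 + 6*x^2*y*z + y^3*z - 5*x^3 - 9*x*y^2 - 2*y*z + 5*x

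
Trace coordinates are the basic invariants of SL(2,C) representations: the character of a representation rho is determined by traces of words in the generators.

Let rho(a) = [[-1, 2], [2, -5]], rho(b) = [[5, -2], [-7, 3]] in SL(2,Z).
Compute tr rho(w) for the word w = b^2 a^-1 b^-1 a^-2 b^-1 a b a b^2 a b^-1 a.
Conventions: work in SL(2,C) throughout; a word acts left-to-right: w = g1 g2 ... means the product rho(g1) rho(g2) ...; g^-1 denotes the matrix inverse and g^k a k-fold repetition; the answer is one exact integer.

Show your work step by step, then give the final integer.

rho(b) = [[5, -2], [-7, 3]]
... * rho(b) = [[5, -2], [-7, 3]]  ->  [[39, -16], [-56, 23]]
... * rho(a^-1) = [[-5, -2], [-2, -1]]  ->  [[-163, -62], [234, 89]]
... * rho(b^-1) = [[3, 2], [7, 5]]  ->  [[-923, -636], [1325, 913]]
... * rho(a^-1) = [[-5, -2], [-2, -1]]  ->  [[5887, 2482], [-8451, -3563]]
... * rho(a^-1) = [[-5, -2], [-2, -1]]  ->  [[-34399, -14256], [49381, 20465]]
... * rho(b^-1) = [[3, 2], [7, 5]]  ->  [[-202989, -140078], [291398, 201087]]
... * rho(a) = [[-1, 2], [2, -5]]  ->  [[-77167, 294412], [110776, -422639]]
... * rho(b) = [[5, -2], [-7, 3]]  ->  [[-2446719, 1037570], [3512353, -1489469]]
... * rho(a) = [[-1, 2], [2, -5]]  ->  [[4521859, -10081288], [-6491291, 14472051]]
... * rho(b) = [[5, -2], [-7, 3]]  ->  [[93178311, -39287582], [-133760812, 56398735]]
... * rho(b) = [[5, -2], [-7, 3]]  ->  [[740904629, -304219368], [-1063595205, 436717829]]
... * rho(a) = [[-1, 2], [2, -5]]  ->  [[-1349343365, 3002906098], [1937030863, -4310779555]]
... * rho(b^-1) = [[3, 2], [7, 5]]  ->  [[16972312591, 12315843760], [-24364364296, -17679836049]]
... * rho(a) = [[-1, 2], [2, -5]]  ->  [[7659374929, -27634593618], [-10995307802, 39670451653]]
tr = 7659374929 + 39670451653 = 47329826582

47329826582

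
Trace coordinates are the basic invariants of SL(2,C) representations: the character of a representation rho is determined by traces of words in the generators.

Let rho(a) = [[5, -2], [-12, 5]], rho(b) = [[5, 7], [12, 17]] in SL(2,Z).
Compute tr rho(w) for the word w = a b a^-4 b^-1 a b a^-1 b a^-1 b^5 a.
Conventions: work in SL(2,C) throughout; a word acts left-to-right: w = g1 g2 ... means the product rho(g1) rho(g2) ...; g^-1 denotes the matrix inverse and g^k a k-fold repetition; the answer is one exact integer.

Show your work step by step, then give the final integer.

rho(a) = [[5, -2], [-12, 5]]
... * rho(b) = [[5, 7], [12, 17]]  ->  [[1, 1], [0, 1]]
... * rho(a^-1) = [[5, 2], [12, 5]]  ->  [[17, 7], [12, 5]]
... * rho(a^-1) = [[5, 2], [12, 5]]  ->  [[169, 69], [120, 49]]
... * rho(a^-1) = [[5, 2], [12, 5]]  ->  [[1673, 683], [1188, 485]]
... * rho(a^-1) = [[5, 2], [12, 5]]  ->  [[16561, 6761], [11760, 4801]]
... * rho(b^-1) = [[17, -7], [-12, 5]]  ->  [[200405, -82122], [142308, -58315]]
... * rho(a) = [[5, -2], [-12, 5]]  ->  [[1987489, -811420], [1411320, -576191]]
... * rho(b) = [[5, 7], [12, 17]]  ->  [[200405, 118283], [142308, 83993]]
... * rho(a^-1) = [[5, 2], [12, 5]]  ->  [[2421421, 992225], [1719456, 704581]]
... * rho(b) = [[5, 7], [12, 17]]  ->  [[24013805, 33817772], [17052252, 24014069]]
... * rho(a^-1) = [[5, 2], [12, 5]]  ->  [[525882289, 217116470], [373430088, 154174849]]
... * rho(b) = [[5, 7], [12, 17]]  ->  [[5234809085, 7372156013], [3717248628, 5234983049]]
... * rho(b) = [[5, 7], [12, 17]]  ->  [[114639917581, 161970315816], [81406039728, 115015452229]]
... * rho(b) = [[5, 7], [12, 17]]  ->  [[2516843377697, 3555974791939], [1787215625388, 2525104965989]]
... * rho(b) = [[5, 7], [12, 17]]  ->  [[55255914391753, 78069475106842], [39237337718808, 55437293799529]]
... * rho(b) = [[5, 7], [12, 17]]  ->  [[1213113273240869, 1713972477558585], [861434214188388, 1217095358623649]]
... * rho(a) = [[5, -2], [-12, 5]]  ->  [[-14502103364498675, 6143635841311187], [-10297973232541848, 4362608364741469]]
tr = -14502103364498675 + 4362608364741469 = -10139494999757206

-10139494999757206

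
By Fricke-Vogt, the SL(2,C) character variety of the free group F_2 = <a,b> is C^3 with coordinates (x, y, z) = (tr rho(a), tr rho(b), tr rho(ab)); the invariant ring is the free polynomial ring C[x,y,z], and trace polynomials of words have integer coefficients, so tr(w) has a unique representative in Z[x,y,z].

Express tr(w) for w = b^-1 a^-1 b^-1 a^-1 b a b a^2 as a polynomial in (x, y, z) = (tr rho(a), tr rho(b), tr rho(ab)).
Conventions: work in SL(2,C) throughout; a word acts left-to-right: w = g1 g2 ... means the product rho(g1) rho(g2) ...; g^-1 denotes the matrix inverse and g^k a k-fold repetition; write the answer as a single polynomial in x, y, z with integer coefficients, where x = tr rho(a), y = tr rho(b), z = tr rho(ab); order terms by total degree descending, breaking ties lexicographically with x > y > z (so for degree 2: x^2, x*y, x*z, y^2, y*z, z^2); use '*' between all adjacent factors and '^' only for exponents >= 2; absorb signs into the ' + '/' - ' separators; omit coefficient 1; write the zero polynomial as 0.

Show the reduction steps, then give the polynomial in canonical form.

trace(b a b) = trace(b) * trace(a b) - trace(a) = y*z - x
trace(a b a b) = trace(b a) * trace(b a) - trace(1) = z^2 - 2
trace(a b a) = trace(a) * trace(b a) - trace(b) = x*z - y
trace(b a b a b) = trace(b) * trace(a b a b) - trace(a b a) = y*z^2 - x*z - y
trace(b a b a b a) = trace(a b a b) * trace(a b) - trace(b a) = z^3 - 3*z
trace(a^-1 b a b a b) = trace(b a b a b) * trace(a) - trace(b a b a b a) = x*y*z^2 - x^2*z - z^3 - x*y + 3*z
trace(b^-1 a^-1 b a b a) = trace(a^-1 b a b a) * trace(b) - trace(a^-1 b a b a b) = -x*y*z^2 + x^2*z + y^2*z + z^3 - 3*z
trace(b^2 a b) = trace(b) * trace(a b^2) - trace(a b) = y^2*z - x*y - z
trace(b a b a^2 b) = trace(a) * trace(b^2 a b a) - trace(b^2 a b) = x*y*z^2 - x^2*z - y^2*z + z
trace(b a b a^2 b a) = trace(a) * trace(b a b a b a) - trace(b a b a b) = x*z^3 - y*z^2 - 2*x*z + y
trace(a^-1 b a b a^2 b) = trace(b a b a^2 b) * trace(a) - trace(b a b a^2 b a) = x^2*y*z^2 - x^3*z - x*y^2*z - x*z^3 + y*z^2 + 3*x*z - y
trace(a^-1 b a b a^2 b a^-1) = trace(a^-1 b a b a^2 b) * trace(a) - trace(a^-1 b a b a^2 b a) = x^3*y*z^2 - x^4*z - x^2*y^2*z - x^2*z^3 + 4*x^2*z + y^2*z - x*y - z
trace(b a b a^2) = trace(a) * trace(b a b a) - trace(b a b) = x*z^2 - y*z - x
trace(b a b a^2 b^2) = trace(b) * trace(b a b a^2 b) - trace(b a b a^2) = x*y^2*z^2 - x^2*y*z - y^3*z - x*z^2 + 2*y*z + x
trace(a b a b a^2) = trace(a) * trace(b a b a^2) - trace(b a b a) = x^2*z^2 - x*y*z - x^2 - z^2 + 2
trace(b a b a^2 b^2 a) = trace(b) * trace(a b a b a^2 b) - trace(a b a b a^2) = x*y*z^3 - x^2*z^2 - y^2*z^2 - x*y*z + x^2 + y^2 + z^2 - 2
trace(b a^-1 b a b a^2 b) = trace(b a b a^2 b^2) * trace(a) - trace(b a b a^2 b^2 a) = x^2*y^2*z^2 - x^3*y*z - x*y^3*z - x*y*z^3 + y^2*z^2 + 3*x*y*z - y^2 - z^2 + 2
trace(b^2) = trace(b) * trace(b) - trace(1) = y^2 - 2
trace(b a^2 b) = trace(a) * trace(b^2 a) - trace(b^2) = x*y*z - x^2 - y^2 + 2
trace(a b a^2 b a) = trace(a) * trace(b a^2 b a) - trace(b a^2 b) = x^2*z^2 - 2*x*y*z + y^2 - 2
trace(b a b a^2 b a b) = trace(b) * trace(a b a^2 b a b) - trace(a b a^2 b a) = x*y*z^3 - x^2*z^2 - y^2*z^2 + 2
trace(b a b a b a b a) = trace(b a) * trace(b a b a b a) - trace(b^-1 a^-1 b^-1 a^-1) = z^4 - 4*z^2 + 2
trace(b a b a b a b) = trace(b) * trace(a b a b a b) - trace(a b a b a) = y*z^3 - x*z^2 - 2*y*z + x
trace(b a b a^2 b a b a) = trace(a) * trace(b a b a b a b a) - trace(b a b a b a b) = x*z^4 - y*z^3 - 3*x*z^2 + 2*y*z + x
trace(b a^-1 b a b a^2 b a) = trace(b a b a^2 b a b) * trace(a) - trace(b a b a^2 b a b a) = x^2*y*z^3 - x^3*z^2 - x*y^2*z^2 - x*z^4 + y*z^3 + 3*x*z^2 - 2*y*z + x
trace(a^-1 b a b a^2 b a^-1 b) = trace(b a^-1 b a b a^2 b) * trace(a) - trace(b a^-1 b a b a^2 b a) = x^3*y^2*z^2 - x^4*y*z - x^2*y^3*z - 2*x^2*y*z^3 + x^3*z^2 + 2*x*y^2*z^2 + x*z^4 + 3*x^2*y*z - y*z^3 - x*y^2 - 4*x*z^2 + 2*y*z + x
trace(a^-1 b^-1 a^-1 b a b a^2 b) = trace(a^-1 b a b a^2 b a^-1) * trace(b) - trace(a^-1 b a b a^2 b a^-1 b) = x^2*y*z^3 - x^3*z^2 - 2*x*y^2*z^2 - x*z^4 + x^2*y*z + y^3*z + y*z^3 + 4*x*z^2 - 3*y*z - x
trace(b^-1 a^-1 b^-1 a^-1 b a b a^2) = trace(a^-1 b^-1 a^-1 b a b a^2) * trace(b) - trace(a^-1 b^-1 a^-1 b a b a^2 b) = -x^2*y*z^3 + x^3*z^2 + x*y^2*z^2 + x*z^4 - 4*x*z^2 + x

-x^2*y*z^3 + x^3*z^2 + x*y^2*z^2 + x*z^4 - 4*x*z^2 + x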